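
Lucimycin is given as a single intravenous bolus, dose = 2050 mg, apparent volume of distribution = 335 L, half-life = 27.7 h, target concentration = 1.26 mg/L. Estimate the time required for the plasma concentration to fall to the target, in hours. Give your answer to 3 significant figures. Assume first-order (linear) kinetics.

C₀ = Dose / Vd = 2050 / 335 = 6.119 mg/L
k = ln2 / t½ = 0.693147 / 27.7 = 0.02502 h⁻¹
t = ln(C₀ / C) / k = ln(6.119 / 1.26) / 0.02502
  = ln(4.856) / 0.02502 = 1.580 / 0.02502 = 63.15 h

63.2 h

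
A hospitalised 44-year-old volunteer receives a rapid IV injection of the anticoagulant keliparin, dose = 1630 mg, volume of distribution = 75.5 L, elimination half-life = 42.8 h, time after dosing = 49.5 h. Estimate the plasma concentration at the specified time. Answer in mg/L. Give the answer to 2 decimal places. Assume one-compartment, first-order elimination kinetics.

C₀ = Dose / Vd = 1630 / 75.5 = 21.59 mg/L
k = ln2 / t½ = 0.693147 / 42.8 = 0.01620 h⁻¹
C = C₀ · e^(−k·t) = 21.59 × e^(−0.01620 × 49.5)
  = 21.59 × 0.4485 = 9.683 mg/L

9.68 mg/L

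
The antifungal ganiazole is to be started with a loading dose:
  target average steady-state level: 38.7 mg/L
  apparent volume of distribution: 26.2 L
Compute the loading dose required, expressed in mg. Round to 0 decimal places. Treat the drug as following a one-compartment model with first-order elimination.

1014 mg

LD = Css × Vd = 38.7 × 26.2 = 1014 mg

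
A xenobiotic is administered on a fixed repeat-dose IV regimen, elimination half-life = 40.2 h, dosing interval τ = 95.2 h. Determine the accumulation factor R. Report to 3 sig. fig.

k = ln2 / t½ = 0.693147 / 40.2 = 0.01724 h⁻¹
e^(−kτ) = e^(−0.01724 × 95.2) = 0.1937
Accumulation ratio R = 1 / (1 − e^(−kτ)) = 1 / (1 − 0.1937) = 1.240

1.24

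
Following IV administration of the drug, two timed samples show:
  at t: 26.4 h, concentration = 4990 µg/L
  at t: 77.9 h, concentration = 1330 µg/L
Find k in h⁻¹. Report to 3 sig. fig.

k = ln(C₁/C₂) / (t₂ − t₁) = ln(4990/1330) / (77.9 − 26.4)
  = 1.322 / 51.50 = 0.02567 h⁻¹

0.0257 h⁻¹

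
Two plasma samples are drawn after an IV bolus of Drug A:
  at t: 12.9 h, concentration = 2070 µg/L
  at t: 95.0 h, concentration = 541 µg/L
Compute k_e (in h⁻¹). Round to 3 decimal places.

k = ln(C₁/C₂) / (t₂ − t₁) = ln(2070/541) / (95.0 − 12.9)
  = 1.342 / 82.10 = 0.01635 h⁻¹

0.016 h⁻¹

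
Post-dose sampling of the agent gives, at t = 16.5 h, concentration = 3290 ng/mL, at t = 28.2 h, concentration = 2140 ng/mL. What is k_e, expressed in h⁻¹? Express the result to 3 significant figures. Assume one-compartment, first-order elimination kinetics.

k = ln(C₁/C₂) / (t₂ − t₁) = ln(3290/2140) / (28.2 − 16.5)
  = 0.4301 / 11.70 = 0.03676 h⁻¹

0.0368 h⁻¹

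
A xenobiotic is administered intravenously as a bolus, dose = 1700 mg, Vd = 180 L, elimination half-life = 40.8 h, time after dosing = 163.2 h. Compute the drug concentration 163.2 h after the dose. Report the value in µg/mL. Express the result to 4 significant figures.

C₀ = Dose / Vd = 1700 / 180 = 9.444 mg/L
k = ln2 / t½ = 0.693147 / 40.8 = 0.01699 h⁻¹
t / t½ = 163.2 / 40.8 = 4 half-lives
C = C₀ × (1/2)^4 = 9.444 × 0.06250 = 0.5903 mg/L
(0.5903 mg/L = 0.5903 µg/mL)

0.5903 µg/mL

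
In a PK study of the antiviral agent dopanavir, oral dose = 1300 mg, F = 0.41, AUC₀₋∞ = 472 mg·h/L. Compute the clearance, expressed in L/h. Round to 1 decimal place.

CL = F·Dose / AUC = 0.41 × 1300 / 472 = 1.129 L/h

1.1 L/h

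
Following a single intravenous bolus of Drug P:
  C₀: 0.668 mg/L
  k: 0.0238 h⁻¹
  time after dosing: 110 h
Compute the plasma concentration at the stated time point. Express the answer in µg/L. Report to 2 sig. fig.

49 µg/L

C = C₀ · e^(−k·t) = 0.6680 × e^(−0.02380 × 110)
  = 0.6680 × 0.07295 = 0.04873 mg/L
Convert: 0.04873 mg/L × 1000 = 48.73 µg/L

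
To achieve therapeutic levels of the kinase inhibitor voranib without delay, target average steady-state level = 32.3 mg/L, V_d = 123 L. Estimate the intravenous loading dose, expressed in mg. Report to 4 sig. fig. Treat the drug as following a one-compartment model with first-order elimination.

3973 mg

LD = Css × Vd = 32.3 × 123 = 3973 mg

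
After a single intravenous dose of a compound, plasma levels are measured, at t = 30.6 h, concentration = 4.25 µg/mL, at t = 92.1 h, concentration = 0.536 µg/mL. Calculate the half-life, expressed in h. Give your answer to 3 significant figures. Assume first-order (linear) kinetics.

20.6 h

k = ln(C₁/C₂) / (t₂ − t₁) = ln(4.25/0.536) / (92.1 − 30.6)
  = 2.071 / 61.50 = 0.03367 h⁻¹
t½ = ln2 / k = 0.693147 / 0.03367 = 20.59 h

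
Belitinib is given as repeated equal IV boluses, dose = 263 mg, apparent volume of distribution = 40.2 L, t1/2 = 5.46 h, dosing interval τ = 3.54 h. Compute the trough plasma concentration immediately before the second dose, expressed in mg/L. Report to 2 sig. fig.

C₀ per dose = Dose / Vd = 263 / 40.2 = 6.542 mg/L
k = ln2 / t½ = 0.693147 / 5.46 = 0.1270 h⁻¹
Fraction remaining after one interval: r = e^(−kτ) = e^(−0.1270 × 3.54) = 0.6379
Before dose 2, 1 dose has been given (aged 1τ).
C_trough = C₀ × r = 6.542 × 0.6379 = 4.173 mg/L

4.2 mg/L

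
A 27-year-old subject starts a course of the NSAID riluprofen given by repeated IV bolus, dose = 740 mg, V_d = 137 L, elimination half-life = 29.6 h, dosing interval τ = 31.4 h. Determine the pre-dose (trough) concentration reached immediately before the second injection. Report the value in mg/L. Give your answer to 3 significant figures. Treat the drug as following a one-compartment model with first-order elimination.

2.59 mg/L

C₀ per dose = Dose / Vd = 740 / 137 = 5.401 mg/L
k = ln2 / t½ = 0.693147 / 29.6 = 0.02342 h⁻¹
Fraction remaining after one interval: r = e^(−kτ) = e^(−0.02342 × 31.4) = 0.4793
Before dose 2, 1 dose has been given (aged 1τ).
C_trough = C₀ × r = 5.401 × 0.4793 = 2.589 mg/L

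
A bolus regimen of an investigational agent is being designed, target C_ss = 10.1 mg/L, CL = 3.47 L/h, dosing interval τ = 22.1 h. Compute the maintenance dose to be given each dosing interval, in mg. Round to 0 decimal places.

At steady state, Dose/τ = Css × CL.
Dose = Css × CL × τ = 10.1 × 3.470 × 22.1 = 774.5 mg

775 mg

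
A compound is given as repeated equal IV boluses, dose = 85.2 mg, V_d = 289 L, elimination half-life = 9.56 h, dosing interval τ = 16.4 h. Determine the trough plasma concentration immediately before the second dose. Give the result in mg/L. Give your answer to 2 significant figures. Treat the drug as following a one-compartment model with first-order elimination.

0.090 mg/L

C₀ per dose = Dose / Vd = 85.2 / 289 = 0.2948 mg/L
k = ln2 / t½ = 0.693147 / 9.56 = 0.07250 h⁻¹
Fraction remaining after one interval: r = e^(−kτ) = e^(−0.07250 × 16.4) = 0.3045
Before dose 2, 1 dose has been given (aged 1τ).
C_trough = C₀ × r = 0.2948 × 0.3045 = 0.08977 mg/L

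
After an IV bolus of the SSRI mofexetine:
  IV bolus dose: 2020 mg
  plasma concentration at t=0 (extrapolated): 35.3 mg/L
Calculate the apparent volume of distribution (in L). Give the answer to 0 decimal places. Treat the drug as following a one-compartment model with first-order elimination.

57 L

Vd = Dose / C₀ = 2020 / 35.3 = 57.22 L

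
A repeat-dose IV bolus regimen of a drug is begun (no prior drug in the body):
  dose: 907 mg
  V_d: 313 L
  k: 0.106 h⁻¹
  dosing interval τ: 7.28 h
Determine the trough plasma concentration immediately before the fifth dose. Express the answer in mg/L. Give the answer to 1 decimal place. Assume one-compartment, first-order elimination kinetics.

C₀ per dose = Dose / Vd = 907 / 313 = 2.898 mg/L
Fraction remaining after one interval: r = e^(−kτ) = e^(−0.1060 × 7.28) = 0.4622
Before dose 5, 4 doses have been given (aged 1τ, 2τ, 3τ, 4τ).
C_trough = C₀ × (r + r² + … + r^4) = C₀ × r(1−r^4)/(1−r)
        = 2.898 × 0.4622 × (1 − 0.04564) / (1 − 0.4622) = 2.377 mg/L

2.4 mg/L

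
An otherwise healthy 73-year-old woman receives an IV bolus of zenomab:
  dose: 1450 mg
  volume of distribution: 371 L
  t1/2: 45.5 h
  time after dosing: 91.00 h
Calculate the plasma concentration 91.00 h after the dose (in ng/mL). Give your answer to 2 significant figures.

C₀ = Dose / Vd = 1450 / 371 = 3.908 mg/L
k = ln2 / t½ = 0.693147 / 45.5 = 0.01523 h⁻¹
t / t½ = 91.00 / 45.5 = 2 half-lives
C = C₀ × (1/2)^2 = 3.908 × 0.2500 = 0.9770 mg/L
Convert: 0.9770 mg/L × 1000 = 977.0 ng/mL

980 ng/mL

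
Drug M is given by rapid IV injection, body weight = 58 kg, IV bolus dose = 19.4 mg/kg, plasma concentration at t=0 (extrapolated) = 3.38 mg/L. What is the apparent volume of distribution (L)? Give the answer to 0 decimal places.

333 L

Dose = 19.4 × 58 = 1125 mg
Vd = Dose / C₀ = 1125 / 3.38 = 332.8 L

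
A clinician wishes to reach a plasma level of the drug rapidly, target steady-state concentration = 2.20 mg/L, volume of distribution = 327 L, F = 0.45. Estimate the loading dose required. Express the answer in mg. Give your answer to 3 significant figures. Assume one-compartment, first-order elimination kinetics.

1600 mg

LD = Css × Vd / F = 2.20 × 327 / 0.45 = 1599 mg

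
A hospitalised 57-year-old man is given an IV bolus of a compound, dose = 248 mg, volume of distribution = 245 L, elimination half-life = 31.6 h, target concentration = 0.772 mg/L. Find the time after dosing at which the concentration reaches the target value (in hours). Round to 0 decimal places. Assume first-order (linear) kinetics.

C₀ = Dose / Vd = 248.0 / 245 = 1.012 mg/L
k = ln2 / t½ = 0.693147 / 31.6 = 0.02194 h⁻¹
t = ln(C₀ / C) / k = ln(1.012 / 0.772) / 0.02194
  = ln(1.311) / 0.02194 = 0.2708 / 0.02194 = 12.34 h

12 h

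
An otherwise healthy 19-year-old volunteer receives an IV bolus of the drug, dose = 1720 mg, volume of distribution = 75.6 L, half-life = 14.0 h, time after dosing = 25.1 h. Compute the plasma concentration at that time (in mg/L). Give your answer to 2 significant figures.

6.6 mg/L

C₀ = Dose / Vd = 1720 / 75.6 = 22.75 mg/L
k = ln2 / t½ = 0.693147 / 14.0 = 0.04951 h⁻¹
C = C₀ · e^(−k·t) = 22.75 × e^(−0.04951 × 25.1)
  = 22.75 × 0.2886 = 6.566 mg/L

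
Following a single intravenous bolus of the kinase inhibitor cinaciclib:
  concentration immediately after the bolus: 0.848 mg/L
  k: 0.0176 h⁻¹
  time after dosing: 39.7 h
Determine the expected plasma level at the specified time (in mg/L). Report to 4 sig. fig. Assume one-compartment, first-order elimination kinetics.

C = C₀ · e^(−k·t) = 0.8480 × e^(−0.01760 × 39.7)
  = 0.8480 × 0.4972 = 0.4216 mg/L

0.4216 mg/L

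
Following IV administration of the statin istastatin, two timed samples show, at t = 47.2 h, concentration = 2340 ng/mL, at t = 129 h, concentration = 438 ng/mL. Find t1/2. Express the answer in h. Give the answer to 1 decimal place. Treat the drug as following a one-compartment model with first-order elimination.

k = ln(C₁/C₂) / (t₂ − t₁) = ln(2340/438) / (129 − 47.2)
  = 1.676 / 81.80 = 0.02049 h⁻¹
t½ = ln2 / k = 0.693147 / 0.02049 = 33.83 h

33.8 h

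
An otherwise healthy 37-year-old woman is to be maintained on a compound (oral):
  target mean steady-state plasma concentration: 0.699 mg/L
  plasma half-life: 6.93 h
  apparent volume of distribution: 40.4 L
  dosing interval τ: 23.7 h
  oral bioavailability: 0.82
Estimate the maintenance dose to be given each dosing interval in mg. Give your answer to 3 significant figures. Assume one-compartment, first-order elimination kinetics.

k = ln2 / t½ = 0.693147 / 6.93 = 0.1000 h⁻¹
CL = k × Vd = 0.1000 × 40.4 = 4.040 L/h
At steady state, F × (Dose/τ) = Css × CL.
Dose = Css × CL × τ / F = 0.699 × 4.040 × 23.7 / 0.82 = 81.62 mg

81.6 mg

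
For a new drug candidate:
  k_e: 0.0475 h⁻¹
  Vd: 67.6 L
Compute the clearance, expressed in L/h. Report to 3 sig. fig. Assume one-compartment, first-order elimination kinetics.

3.21 L/h

CL = k × Vd = 0.0475 × 67.6 = 3.211 L/h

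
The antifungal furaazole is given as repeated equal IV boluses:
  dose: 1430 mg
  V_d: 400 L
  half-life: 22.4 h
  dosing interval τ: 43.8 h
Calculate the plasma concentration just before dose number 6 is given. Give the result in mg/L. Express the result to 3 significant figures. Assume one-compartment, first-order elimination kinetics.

1.24 mg/L

C₀ per dose = Dose / Vd = 1430 / 400 = 3.575 mg/L
k = ln2 / t½ = 0.693147 / 22.4 = 0.03094 h⁻¹
Fraction remaining after one interval: r = e^(−kτ) = e^(−0.03094 × 43.8) = 0.2579
Before dose 6, 5 doses have been given (aged 1τ, 2τ, 3τ, 4τ, 5τ).
C_trough = C₀ × (r + r² + … + r^5) = C₀ × r(1−r^5)/(1−r)
        = 3.575 × 0.2579 × (1 − 0.001141) / (1 − 0.2579) = 1.241 mg/L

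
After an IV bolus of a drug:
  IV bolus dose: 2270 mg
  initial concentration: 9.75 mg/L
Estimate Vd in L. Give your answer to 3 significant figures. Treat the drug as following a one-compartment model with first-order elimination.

Vd = Dose / C₀ = 2270 / 9.75 = 232.8 L

233 L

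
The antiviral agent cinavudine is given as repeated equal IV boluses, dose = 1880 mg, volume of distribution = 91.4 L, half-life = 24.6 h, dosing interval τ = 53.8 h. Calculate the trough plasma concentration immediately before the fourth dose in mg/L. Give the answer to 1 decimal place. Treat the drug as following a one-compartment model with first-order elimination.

C₀ per dose = Dose / Vd = 1880 / 91.4 = 20.57 mg/L
k = ln2 / t½ = 0.693147 / 24.6 = 0.02818 h⁻¹
Fraction remaining after one interval: r = e^(−kτ) = e^(−0.02818 × 53.8) = 0.2196
Before dose 4, 3 doses have been given (aged 1τ, 2τ, 3τ).
C_trough = C₀ × (r + r² + … + r^3) = C₀ × r(1−r^3)/(1−r)
        = 20.57 × 0.2196 × (1 − 0.01059) / (1 − 0.2196) = 5.727 mg/L

5.7 mg/L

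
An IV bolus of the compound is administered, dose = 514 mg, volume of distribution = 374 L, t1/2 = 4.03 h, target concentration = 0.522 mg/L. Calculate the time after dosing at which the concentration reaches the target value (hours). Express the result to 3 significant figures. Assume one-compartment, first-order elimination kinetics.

5.63 h

C₀ = Dose / Vd = 514.0 / 374 = 1.374 mg/L
k = ln2 / t½ = 0.693147 / 4.03 = 0.1720 h⁻¹
t = ln(C₀ / C) / k = ln(1.374 / 0.522) / 0.1720
  = ln(2.632) / 0.1720 = 0.9677 / 0.1720 = 5.626 h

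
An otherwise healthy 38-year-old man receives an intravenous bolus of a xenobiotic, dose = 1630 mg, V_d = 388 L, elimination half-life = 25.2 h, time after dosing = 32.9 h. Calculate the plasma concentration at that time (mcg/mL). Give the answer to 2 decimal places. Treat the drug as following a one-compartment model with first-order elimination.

1.70 mcg/mL

C₀ = Dose / Vd = 1630 / 388 = 4.201 mg/L
k = ln2 / t½ = 0.693147 / 25.2 = 0.02751 h⁻¹
C = C₀ · e^(−k·t) = 4.201 × e^(−0.02751 × 32.9)
  = 4.201 × 0.4045 = 1.699 mg/L
(1.699 mg/L = 1.699 mcg/mL)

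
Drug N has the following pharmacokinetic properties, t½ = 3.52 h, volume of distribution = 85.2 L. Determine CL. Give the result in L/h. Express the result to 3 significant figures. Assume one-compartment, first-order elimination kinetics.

16.8 L/h

k = ln2 / t½ = 0.693147 / 3.52 = 0.1969 h⁻¹
CL = k × Vd = 0.1969 × 85.2 = 16.78 L/h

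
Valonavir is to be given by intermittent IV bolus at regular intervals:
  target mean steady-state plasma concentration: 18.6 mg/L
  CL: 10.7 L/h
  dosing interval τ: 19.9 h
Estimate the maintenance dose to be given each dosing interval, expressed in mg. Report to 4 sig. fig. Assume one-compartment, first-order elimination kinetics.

At steady state, Dose/τ = Css × CL.
Dose = Css × CL × τ = 18.6 × 10.70 × 19.9 = 3960 mg

3960 mg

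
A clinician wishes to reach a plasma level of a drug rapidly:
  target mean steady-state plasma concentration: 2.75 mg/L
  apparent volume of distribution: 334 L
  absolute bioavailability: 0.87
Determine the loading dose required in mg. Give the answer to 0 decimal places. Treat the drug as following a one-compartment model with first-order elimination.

1056 mg

LD = Css × Vd / F = 2.75 × 334 / 0.87 = 1056 mg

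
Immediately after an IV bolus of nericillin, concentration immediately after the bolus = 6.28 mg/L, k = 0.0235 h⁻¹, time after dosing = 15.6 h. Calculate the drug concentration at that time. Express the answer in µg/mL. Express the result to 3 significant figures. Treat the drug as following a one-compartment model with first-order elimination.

C = C₀ · e^(−k·t) = 6.280 × e^(−0.02350 × 15.6)
  = 6.280 × 0.6931 = 4.353 mg/L
(4.353 mg/L = 4.353 µg/mL)

4.35 µg/mL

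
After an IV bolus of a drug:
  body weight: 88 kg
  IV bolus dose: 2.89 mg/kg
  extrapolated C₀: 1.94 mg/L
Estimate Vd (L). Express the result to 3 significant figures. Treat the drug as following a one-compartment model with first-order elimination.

Dose = 2.89 × 88 = 254.3 mg
Vd = Dose / C₀ = 254.3 / 1.94 = 131.1 L

131 L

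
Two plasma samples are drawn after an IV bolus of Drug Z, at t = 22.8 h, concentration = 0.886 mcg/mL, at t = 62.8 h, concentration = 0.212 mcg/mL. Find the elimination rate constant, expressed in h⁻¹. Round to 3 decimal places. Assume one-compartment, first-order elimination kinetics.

0.036 h⁻¹

k = ln(C₁/C₂) / (t₂ − t₁) = ln(0.886/0.212) / (62.8 − 22.8)
  = 1.430 / 40.00 = 0.03575 h⁻¹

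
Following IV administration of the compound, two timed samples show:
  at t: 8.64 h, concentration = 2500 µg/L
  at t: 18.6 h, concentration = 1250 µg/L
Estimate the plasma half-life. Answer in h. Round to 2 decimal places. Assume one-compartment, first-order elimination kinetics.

k = ln(C₁/C₂) / (t₂ − t₁) = ln(2500/1250) / (18.6 − 8.64)
  = 0.6931 / 9.960 = 0.06959 h⁻¹
t½ = ln2 / k = 0.693147 / 0.06959 = 9.960 h

9.96 h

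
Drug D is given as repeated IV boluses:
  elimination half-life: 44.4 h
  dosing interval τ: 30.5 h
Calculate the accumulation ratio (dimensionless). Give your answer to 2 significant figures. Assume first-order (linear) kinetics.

k = ln2 / t½ = 0.693147 / 44.4 = 0.01561 h⁻¹
e^(−kτ) = e^(−0.01561 × 30.5) = 0.6212
Accumulation ratio R = 1 / (1 − e^(−kτ)) = 1 / (1 − 0.6212) = 2.640

2.6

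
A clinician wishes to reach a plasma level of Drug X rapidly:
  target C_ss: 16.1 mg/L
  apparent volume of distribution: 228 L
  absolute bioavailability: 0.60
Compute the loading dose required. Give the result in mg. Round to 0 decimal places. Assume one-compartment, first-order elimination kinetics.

LD = Css × Vd / F = 16.1 × 228 / 0.60 = 6118 mg

6118 mg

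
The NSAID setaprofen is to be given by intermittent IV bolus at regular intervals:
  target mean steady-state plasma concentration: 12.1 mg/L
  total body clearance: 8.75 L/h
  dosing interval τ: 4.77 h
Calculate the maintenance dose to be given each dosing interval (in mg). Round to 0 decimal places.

At steady state, Dose/τ = Css × CL.
Dose = Css × CL × τ = 12.1 × 8.750 × 4.77 = 505.0 mg

505 mg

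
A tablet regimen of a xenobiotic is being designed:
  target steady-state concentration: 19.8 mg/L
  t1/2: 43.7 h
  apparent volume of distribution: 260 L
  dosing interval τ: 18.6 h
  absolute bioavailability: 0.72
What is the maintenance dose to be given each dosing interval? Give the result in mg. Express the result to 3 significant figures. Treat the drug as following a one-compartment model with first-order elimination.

k = ln2 / t½ = 0.693147 / 43.7 = 0.01586 h⁻¹
CL = k × Vd = 0.01586 × 260 = 4.124 L/h
At steady state, F × (Dose/τ) = Css × CL.
Dose = Css × CL × τ / F = 19.8 × 4.124 × 18.6 / 0.72 = 2109 mg

2110 mg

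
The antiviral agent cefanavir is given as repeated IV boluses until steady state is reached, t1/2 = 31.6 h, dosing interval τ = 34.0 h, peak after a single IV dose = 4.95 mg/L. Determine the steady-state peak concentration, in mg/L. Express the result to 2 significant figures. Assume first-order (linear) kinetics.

k = ln2 / t½ = 0.693147 / 31.6 = 0.02194 h⁻¹
e^(−kτ) = e^(−0.02194 × 34.0) = 0.4743
Accumulation ratio R = 1 / (1 − e^(−kτ)) = 1 / (1 − 0.4743) = 1.902
Steady-state peak = C₀ × R = 4.95 × 1.902 = 9.415 mg/L

9.4 mg/L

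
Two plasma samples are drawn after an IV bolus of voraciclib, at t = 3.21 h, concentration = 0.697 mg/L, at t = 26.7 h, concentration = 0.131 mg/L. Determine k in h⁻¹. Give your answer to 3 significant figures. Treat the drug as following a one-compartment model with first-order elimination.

k = ln(C₁/C₂) / (t₂ − t₁) = ln(0.697/0.131) / (26.7 − 3.21)
  = 1.672 / 23.49 = 0.07118 h⁻¹

0.0712 h⁻¹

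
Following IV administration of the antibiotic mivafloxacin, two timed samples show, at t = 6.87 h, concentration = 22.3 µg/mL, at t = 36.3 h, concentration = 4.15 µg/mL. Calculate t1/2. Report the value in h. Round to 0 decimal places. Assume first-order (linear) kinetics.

12 h

k = ln(C₁/C₂) / (t₂ − t₁) = ln(22.3/4.15) / (36.3 − 6.87)
  = 1.681 / 29.43 = 0.05712 h⁻¹
t½ = ln2 / k = 0.693147 / 0.05712 = 12.13 h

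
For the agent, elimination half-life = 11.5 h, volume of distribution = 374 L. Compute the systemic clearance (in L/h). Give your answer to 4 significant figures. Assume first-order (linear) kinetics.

22.54 L/h

k = ln2 / t½ = 0.693147 / 11.5 = 0.06027 h⁻¹
CL = k × Vd = 0.06027 × 374 = 22.54 L/h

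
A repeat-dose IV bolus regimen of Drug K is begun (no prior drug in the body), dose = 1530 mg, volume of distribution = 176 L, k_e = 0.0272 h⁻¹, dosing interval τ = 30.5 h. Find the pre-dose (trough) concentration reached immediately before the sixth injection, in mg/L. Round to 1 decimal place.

C₀ per dose = Dose / Vd = 1530 / 176 = 8.693 mg/L
Fraction remaining after one interval: r = e^(−kτ) = e^(−0.02720 × 30.5) = 0.4362
Before dose 6, 5 doses have been given (aged 1τ, 2τ, 3τ, 4τ, 5τ).
C_trough = C₀ × (r + r² + … + r^5) = C₀ × r(1−r^5)/(1−r)
        = 8.693 × 0.4362 × (1 − 0.01579) / (1 − 0.4362) = 6.619 mg/L

6.6 mg/L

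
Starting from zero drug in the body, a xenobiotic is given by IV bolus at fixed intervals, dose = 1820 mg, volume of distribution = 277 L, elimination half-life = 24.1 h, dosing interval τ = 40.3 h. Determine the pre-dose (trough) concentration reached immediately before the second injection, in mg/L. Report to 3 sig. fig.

2.06 mg/L

C₀ per dose = Dose / Vd = 1820 / 277 = 6.570 mg/L
k = ln2 / t½ = 0.693147 / 24.1 = 0.02876 h⁻¹
Fraction remaining after one interval: r = e^(−kτ) = e^(−0.02876 × 40.3) = 0.3138
Before dose 2, 1 dose has been given (aged 1τ).
C_trough = C₀ × r = 6.570 × 0.3138 = 2.062 mg/L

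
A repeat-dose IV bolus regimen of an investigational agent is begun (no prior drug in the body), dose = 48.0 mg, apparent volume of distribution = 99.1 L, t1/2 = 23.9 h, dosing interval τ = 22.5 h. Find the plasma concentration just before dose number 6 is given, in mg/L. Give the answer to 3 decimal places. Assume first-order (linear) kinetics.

0.506 mg/L

C₀ per dose = Dose / Vd = 48.0 / 99.1 = 0.4844 mg/L
k = ln2 / t½ = 0.693147 / 23.9 = 0.02900 h⁻¹
Fraction remaining after one interval: r = e^(−kτ) = e^(−0.02900 × 22.5) = 0.5207
Before dose 6, 5 doses have been given (aged 1τ, 2τ, 3τ, 4τ, 5τ).
C_trough = C₀ × (r + r² + … + r^5) = C₀ × r(1−r^5)/(1−r)
        = 0.4844 × 0.5207 × (1 − 0.03828) / (1 − 0.5207) = 0.5061 mg/L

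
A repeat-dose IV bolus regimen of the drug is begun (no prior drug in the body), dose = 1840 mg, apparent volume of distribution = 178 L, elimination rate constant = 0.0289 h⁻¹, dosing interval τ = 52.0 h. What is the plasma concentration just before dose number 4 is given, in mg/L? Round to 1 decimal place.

C₀ per dose = Dose / Vd = 1840 / 178 = 10.34 mg/L
Fraction remaining after one interval: r = e^(−kτ) = e^(−0.02890 × 52.0) = 0.2225
Before dose 4, 3 doses have been given (aged 1τ, 2τ, 3τ).
C_trough = C₀ × (r + r² + … + r^3) = C₀ × r(1−r^3)/(1−r)
        = 10.34 × 0.2225 × (1 − 0.01102) / (1 − 0.2225) = 2.926 mg/L

2.9 mg/L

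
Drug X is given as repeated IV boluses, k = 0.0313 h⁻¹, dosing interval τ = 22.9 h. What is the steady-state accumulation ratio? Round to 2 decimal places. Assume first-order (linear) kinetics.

1.95

e^(−kτ) = e^(−0.03130 × 22.9) = 0.4883
Accumulation ratio R = 1 / (1 − e^(−kτ)) = 1 / (1 − 0.4883) = 1.954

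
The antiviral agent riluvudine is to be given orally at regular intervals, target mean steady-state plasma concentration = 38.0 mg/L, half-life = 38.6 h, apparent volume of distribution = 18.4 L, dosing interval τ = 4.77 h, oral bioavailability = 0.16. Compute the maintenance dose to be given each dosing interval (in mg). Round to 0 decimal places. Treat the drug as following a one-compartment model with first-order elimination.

374 mg

k = ln2 / t½ = 0.693147 / 38.6 = 0.01796 h⁻¹
CL = k × Vd = 0.01796 × 18.4 = 0.3305 L/h
At steady state, F × (Dose/τ) = Css × CL.
Dose = Css × CL × τ / F = 38.0 × 0.3305 × 4.77 / 0.16 = 374.4 mg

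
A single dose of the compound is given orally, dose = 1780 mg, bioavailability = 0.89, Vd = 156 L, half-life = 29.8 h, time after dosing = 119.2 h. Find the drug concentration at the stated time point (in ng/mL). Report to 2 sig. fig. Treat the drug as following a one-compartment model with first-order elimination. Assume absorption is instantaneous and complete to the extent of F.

Amount reaching circulation = F × Dose = 0.89 × 1780 = 1584 mg
C₀ = F·Dose / Vd = 1584 / 156 = 10.15 mg/L
k = ln2 / t½ = 0.693147 / 29.8 = 0.02326 h⁻¹
t / t½ = 119.2 / 29.8 = 4 half-lives
C = C₀ × (1/2)^4 = 10.15 × 0.06250 = 0.6344 mg/L
Convert: 0.6344 mg/L × 1000 = 634.4 ng/mL

630 ng/mL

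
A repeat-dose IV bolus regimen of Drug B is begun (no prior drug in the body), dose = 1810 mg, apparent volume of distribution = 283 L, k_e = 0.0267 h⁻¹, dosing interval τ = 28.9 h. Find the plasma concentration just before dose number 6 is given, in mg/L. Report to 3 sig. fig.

5.38 mg/L

C₀ per dose = Dose / Vd = 1810 / 283 = 6.396 mg/L
Fraction remaining after one interval: r = e^(−kτ) = e^(−0.02670 × 28.9) = 0.4623
Before dose 6, 5 doses have been given (aged 1τ, 2τ, 3τ, 4τ, 5τ).
C_trough = C₀ × (r + r² + … + r^5) = C₀ × r(1−r^5)/(1−r)
        = 6.396 × 0.4623 × (1 − 0.02112) / (1 − 0.4623) = 5.383 mg/L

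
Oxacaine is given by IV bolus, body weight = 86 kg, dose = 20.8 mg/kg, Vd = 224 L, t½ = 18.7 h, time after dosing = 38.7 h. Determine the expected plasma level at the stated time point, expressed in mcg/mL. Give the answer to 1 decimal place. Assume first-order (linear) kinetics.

Total dose = 20.8 × 86 = 1789 mg
C₀ = Dose / Vd = 1789 / 224 = 7.987 mg/L
k = ln2 / t½ = 0.693147 / 18.7 = 0.03707 h⁻¹
C = C₀ · e^(−k·t) = 7.987 × e^(−0.03707 × 38.7)
  = 7.987 × 0.2382 = 1.903 mg/L
(1.903 mg/L = 1.903 mcg/mL)

1.9 mcg/mL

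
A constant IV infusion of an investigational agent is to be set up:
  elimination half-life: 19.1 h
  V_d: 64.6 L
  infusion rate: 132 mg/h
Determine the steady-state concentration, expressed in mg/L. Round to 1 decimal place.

56.3 mg/L

k = ln2 / t½ = 0.693147 / 19.1 = 0.03629 h⁻¹
CL = k × Vd = 0.03629 × 64.6 = 2.344 L/h
At steady state Css = R₀ / CL = 132 / 2.344 = 56.31 mg/L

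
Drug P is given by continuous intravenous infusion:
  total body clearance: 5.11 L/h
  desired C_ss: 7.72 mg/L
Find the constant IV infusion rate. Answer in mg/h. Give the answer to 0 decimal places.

At steady state, infusion rate R₀ = Css × CL = 7.72 × 5.110 = 39.45 mg/h

39 mg/h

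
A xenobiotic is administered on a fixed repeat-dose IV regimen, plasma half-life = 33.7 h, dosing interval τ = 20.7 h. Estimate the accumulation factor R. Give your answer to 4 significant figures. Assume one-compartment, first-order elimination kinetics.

k = ln2 / t½ = 0.693147 / 33.7 = 0.02057 h⁻¹
e^(−kτ) = e^(−0.02057 × 20.7) = 0.6532
Accumulation ratio R = 1 / (1 − e^(−kτ)) = 1 / (1 − 0.6532) = 2.884

2.884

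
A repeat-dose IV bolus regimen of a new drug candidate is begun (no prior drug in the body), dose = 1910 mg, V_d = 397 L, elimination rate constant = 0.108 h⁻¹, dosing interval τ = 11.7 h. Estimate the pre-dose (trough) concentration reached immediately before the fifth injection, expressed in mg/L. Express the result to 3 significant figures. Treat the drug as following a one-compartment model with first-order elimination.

1.88 mg/L

C₀ per dose = Dose / Vd = 1910 / 397 = 4.811 mg/L
Fraction remaining after one interval: r = e^(−kτ) = e^(−0.1080 × 11.7) = 0.2826
Before dose 5, 4 doses have been given (aged 1τ, 2τ, 3τ, 4τ).
C_trough = C₀ × (r + r² + … + r^4) = C₀ × r(1−r^4)/(1−r)
        = 4.811 × 0.2826 × (1 − 0.006378) / (1 − 0.2826) = 1.883 mg/L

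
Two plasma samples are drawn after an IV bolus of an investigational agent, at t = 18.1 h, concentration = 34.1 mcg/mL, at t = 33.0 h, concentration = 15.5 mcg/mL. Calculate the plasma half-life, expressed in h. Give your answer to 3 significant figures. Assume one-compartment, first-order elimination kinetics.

13.1 h

k = ln(C₁/C₂) / (t₂ − t₁) = ln(34.1/15.5) / (33.0 − 18.1)
  = 0.7885 / 14.90 = 0.05292 h⁻¹
t½ = ln2 / k = 0.693147 / 0.05292 = 13.10 h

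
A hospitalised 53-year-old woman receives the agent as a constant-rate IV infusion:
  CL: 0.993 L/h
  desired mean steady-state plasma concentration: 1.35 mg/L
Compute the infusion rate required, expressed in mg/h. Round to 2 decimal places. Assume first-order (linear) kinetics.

At steady state, infusion rate R₀ = Css × CL = 1.35 × 0.9930 = 1.341 mg/h

1.34 mg/h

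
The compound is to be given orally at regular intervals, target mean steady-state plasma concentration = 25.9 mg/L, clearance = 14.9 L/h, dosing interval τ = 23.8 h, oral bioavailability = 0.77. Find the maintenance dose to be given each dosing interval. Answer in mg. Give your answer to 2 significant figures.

At steady state, F × (Dose/τ) = Css × CL.
Dose = Css × CL × τ / F = 25.9 × 14.90 × 23.8 / 0.77 = 11930 mg

12000 mg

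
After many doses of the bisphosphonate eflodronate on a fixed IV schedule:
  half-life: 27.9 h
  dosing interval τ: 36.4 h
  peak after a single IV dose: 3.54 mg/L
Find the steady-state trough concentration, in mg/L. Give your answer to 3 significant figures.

2.41 mg/L

k = ln2 / t½ = 0.693147 / 27.9 = 0.02484 h⁻¹
e^(−kτ) = e^(−0.02484 × 36.4) = 0.4049
Accumulation ratio R = 1 / (1 − e^(−kτ)) = 1 / (1 − 0.4049) = 1.680
Steady-state trough = C₀ × R × e^(−kτ) = 3.54 × 1.680 × 0.4049 = 2.408 mg/L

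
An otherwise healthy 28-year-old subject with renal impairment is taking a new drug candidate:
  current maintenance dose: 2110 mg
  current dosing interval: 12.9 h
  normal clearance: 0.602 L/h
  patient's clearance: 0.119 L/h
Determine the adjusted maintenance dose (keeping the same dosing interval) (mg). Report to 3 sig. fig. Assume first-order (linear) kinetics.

To keep the same average steady-state level, dosing rate must scale with clearance.
CL ratio = 0.119 / 0.602 = 0.1977
New dose (same interval) = 2110 × 0.1977 = 417.1 mg

417 mg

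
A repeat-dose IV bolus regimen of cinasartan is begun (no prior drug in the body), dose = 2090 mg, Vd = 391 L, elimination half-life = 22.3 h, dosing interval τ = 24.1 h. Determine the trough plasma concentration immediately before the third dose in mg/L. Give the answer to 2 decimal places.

3.72 mg/L

C₀ per dose = Dose / Vd = 2090 / 391 = 5.345 mg/L
k = ln2 / t½ = 0.693147 / 22.3 = 0.03108 h⁻¹
Fraction remaining after one interval: r = e^(−kτ) = e^(−0.03108 × 24.1) = 0.4728
Before dose 3, 2 doses have been given (aged 1τ, 2τ).
C_trough = C₀ × (r + r²) = 5.345 × (0.4728 + 0.2235) = 3.722 mg/L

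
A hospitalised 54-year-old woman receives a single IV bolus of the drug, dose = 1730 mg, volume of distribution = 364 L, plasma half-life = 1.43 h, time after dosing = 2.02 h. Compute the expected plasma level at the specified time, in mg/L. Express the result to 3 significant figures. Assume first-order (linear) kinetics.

1.79 mg/L

C₀ = Dose / Vd = 1730 / 364 = 4.753 mg/L
k = ln2 / t½ = 0.693147 / 1.43 = 0.4847 h⁻¹
C = C₀ · e^(−k·t) = 4.753 × e^(−0.4847 × 2.02)
  = 4.753 × 0.3757 = 1.786 mg/L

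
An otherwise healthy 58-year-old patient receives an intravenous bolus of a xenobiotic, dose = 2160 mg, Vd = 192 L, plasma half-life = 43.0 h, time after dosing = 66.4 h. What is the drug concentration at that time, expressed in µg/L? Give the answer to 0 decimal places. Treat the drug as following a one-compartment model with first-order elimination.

3858 µg/L

C₀ = Dose / Vd = 2160 / 192 = 11.25 mg/L
k = ln2 / t½ = 0.693147 / 43.0 = 0.01612 h⁻¹
C = C₀ · e^(−k·t) = 11.25 × e^(−0.01612 × 66.4)
  = 11.25 × 0.3429 = 3.858 mg/L
Convert: 3.858 mg/L × 1000 = 3858 µg/L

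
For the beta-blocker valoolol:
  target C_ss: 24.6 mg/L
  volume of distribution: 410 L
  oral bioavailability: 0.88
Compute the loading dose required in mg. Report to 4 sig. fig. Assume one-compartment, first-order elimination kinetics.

LD = Css × Vd / F = 24.6 × 410 / 0.88 = 11460 mg

11460 mg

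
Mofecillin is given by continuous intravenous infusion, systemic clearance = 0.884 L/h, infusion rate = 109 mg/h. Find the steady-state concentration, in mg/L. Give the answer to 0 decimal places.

123 mg/L

At steady state Css = R₀ / CL = 109 / 0.8840 = 123.3 mg/L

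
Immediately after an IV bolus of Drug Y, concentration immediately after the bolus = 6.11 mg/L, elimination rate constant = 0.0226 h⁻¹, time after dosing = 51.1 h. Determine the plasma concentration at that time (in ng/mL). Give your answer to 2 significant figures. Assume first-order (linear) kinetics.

C = C₀ · e^(−k·t) = 6.110 × e^(−0.02260 × 51.1)
  = 6.110 × 0.3151 = 1.925 mg/L
Convert: 1.925 mg/L × 1000 = 1925 ng/mL

1900 ng/mL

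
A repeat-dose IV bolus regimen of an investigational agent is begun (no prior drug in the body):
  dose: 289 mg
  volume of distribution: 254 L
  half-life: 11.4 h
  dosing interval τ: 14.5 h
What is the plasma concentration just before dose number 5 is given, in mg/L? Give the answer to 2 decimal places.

C₀ per dose = Dose / Vd = 289 / 254 = 1.138 mg/L
k = ln2 / t½ = 0.693147 / 11.4 = 0.06080 h⁻¹
Fraction remaining after one interval: r = e^(−kτ) = e^(−0.06080 × 14.5) = 0.4141
Before dose 5, 4 doses have been given (aged 1τ, 2τ, 3τ, 4τ).
C_trough = C₀ × (r + r² + … + r^4) = C₀ × r(1−r^4)/(1−r)
        = 1.138 × 0.4141 × (1 − 0.02940) / (1 − 0.4141) = 0.7807 mg/L

0.78 mg/L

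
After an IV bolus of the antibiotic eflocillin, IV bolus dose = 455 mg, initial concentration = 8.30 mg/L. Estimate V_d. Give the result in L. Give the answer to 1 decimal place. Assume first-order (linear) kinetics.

Vd = Dose / C₀ = 455.0 / 8.30 = 54.82 L

54.8 L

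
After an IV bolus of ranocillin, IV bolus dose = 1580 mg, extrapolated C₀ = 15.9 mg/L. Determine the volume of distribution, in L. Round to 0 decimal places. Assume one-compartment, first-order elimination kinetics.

Vd = Dose / C₀ = 1580 / 15.9 = 99.37 L

99 L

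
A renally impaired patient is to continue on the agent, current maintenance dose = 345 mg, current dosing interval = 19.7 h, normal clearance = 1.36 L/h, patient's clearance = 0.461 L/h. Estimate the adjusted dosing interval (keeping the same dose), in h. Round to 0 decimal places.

To keep the same average steady-state level, dosing rate must scale with clearance.
CL ratio = 0.461 / 1.36 = 0.3390
New interval (same dose) = 19.7 / 0.3390 = 58.11 h

58 h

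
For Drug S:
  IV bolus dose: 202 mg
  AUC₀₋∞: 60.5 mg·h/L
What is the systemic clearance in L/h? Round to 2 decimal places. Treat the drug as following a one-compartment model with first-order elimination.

3.34 L/h

CL = Dose / AUC = 202 / 60.5 = 3.339 L/h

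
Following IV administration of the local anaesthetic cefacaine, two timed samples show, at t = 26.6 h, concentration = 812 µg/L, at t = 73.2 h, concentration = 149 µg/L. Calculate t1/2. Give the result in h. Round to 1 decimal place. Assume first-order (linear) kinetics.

19.1 h

k = ln(C₁/C₂) / (t₂ − t₁) = ln(812/149) / (73.2 − 26.6)
  = 1.696 / 46.60 = 0.03639 h⁻¹
t½ = ln2 / k = 0.693147 / 0.03639 = 19.05 h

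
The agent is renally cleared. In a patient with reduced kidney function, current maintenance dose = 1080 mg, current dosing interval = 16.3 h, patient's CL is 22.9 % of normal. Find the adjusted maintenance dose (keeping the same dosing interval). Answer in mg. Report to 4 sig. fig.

To keep the same average steady-state level, dosing rate must scale with clearance.
CL ratio = 22.9 / 100 = 0.2290
New dose (same interval) = 1080 × 0.2290 = 247.3 mg

247.3 mg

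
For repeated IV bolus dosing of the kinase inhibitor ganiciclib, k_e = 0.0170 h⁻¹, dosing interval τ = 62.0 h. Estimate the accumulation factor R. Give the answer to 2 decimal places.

1.54

e^(−kτ) = e^(−0.01700 × 62.0) = 0.3485
Accumulation ratio R = 1 / (1 − e^(−kτ)) = 1 / (1 − 0.3485) = 1.535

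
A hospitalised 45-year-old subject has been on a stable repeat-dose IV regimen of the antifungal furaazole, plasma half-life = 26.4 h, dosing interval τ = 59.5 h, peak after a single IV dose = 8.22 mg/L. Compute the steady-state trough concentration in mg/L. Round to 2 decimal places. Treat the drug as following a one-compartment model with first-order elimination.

2.18 mg/L

k = ln2 / t½ = 0.693147 / 26.4 = 0.02626 h⁻¹
e^(−kτ) = e^(−0.02626 × 59.5) = 0.2096
Accumulation ratio R = 1 / (1 − e^(−kτ)) = 1 / (1 − 0.2096) = 1.265
Steady-state trough = C₀ × R × e^(−kτ) = 8.22 × 1.265 × 0.2096 = 2.179 mg/L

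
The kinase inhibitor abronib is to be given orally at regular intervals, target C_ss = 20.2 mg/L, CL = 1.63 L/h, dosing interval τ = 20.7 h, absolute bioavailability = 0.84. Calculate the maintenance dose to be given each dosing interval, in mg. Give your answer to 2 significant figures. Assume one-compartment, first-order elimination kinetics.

810 mg

At steady state, F × (Dose/τ) = Css × CL.
Dose = Css × CL × τ / F = 20.2 × 1.630 × 20.7 / 0.84 = 811.4 mg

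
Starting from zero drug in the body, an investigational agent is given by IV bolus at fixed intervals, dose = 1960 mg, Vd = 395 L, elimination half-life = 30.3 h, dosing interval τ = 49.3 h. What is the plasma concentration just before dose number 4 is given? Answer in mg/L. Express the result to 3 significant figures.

2.29 mg/L

C₀ per dose = Dose / Vd = 1960 / 395 = 4.962 mg/L
k = ln2 / t½ = 0.693147 / 30.3 = 0.02288 h⁻¹
Fraction remaining after one interval: r = e^(−kτ) = e^(−0.02288 × 49.3) = 0.3237
Before dose 4, 3 doses have been given (aged 1τ, 2τ, 3τ).
C_trough = C₀ × (r + r² + … + r^3) = C₀ × r(1−r^3)/(1−r)
        = 4.962 × 0.3237 × (1 − 0.03392) / (1 − 0.3237) = 2.294 mg/L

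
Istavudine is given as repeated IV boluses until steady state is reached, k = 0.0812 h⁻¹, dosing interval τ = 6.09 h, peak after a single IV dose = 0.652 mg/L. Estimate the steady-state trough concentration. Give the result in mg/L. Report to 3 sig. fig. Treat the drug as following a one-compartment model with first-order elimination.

e^(−kτ) = e^(−0.08120 × 6.09) = 0.6099
Accumulation ratio R = 1 / (1 − e^(−kτ)) = 1 / (1 − 0.6099) = 2.563
Steady-state trough = C₀ × R × e^(−kτ) = 0.652 × 2.563 × 0.6099 = 1.019 mg/L

1.02 mg/L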